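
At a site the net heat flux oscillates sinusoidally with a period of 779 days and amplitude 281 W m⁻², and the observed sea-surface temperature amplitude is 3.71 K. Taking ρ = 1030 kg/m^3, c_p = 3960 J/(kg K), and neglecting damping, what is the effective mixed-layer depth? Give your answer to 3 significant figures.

199 m

ω = 2π / 6.73×10^7 s = 9.34×10^-8 s⁻¹.
Required C = F₀ / (A ω) = 281 / (3.71 × 9.34×10^-8) = 8.11×10^8 J/(m²·K).
D = C / (ρ c_p) = 8.11×10^8 / (1030 × 3960) = 199 m.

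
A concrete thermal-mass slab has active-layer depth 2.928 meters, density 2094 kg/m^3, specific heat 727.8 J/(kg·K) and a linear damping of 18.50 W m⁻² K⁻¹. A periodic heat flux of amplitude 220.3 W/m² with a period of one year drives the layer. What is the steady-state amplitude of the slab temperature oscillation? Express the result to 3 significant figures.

11.9 K

Areal heat capacity C = ρ c_p D = 2094 × 727.8 × 2.928 = 4.46×10^6 J/(m²·K).
Angular frequency ω = 2π / T = 2π / 3.15×10^7 s = 1.99×10^-7 s⁻¹.
√((Cω)² + λ²) = √((0.889)² + 18.50²) = 18.5 W/(m²·K).
Amplitude A = F₀ / √((Cω)²+λ²) = 220.3 / 18.5 = 11.9 K.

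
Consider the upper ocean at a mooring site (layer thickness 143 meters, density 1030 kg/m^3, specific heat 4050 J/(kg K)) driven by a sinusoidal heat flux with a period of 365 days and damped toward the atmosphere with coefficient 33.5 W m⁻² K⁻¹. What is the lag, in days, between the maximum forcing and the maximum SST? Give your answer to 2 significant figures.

Areal heat capacity C = ρ c_p D = 1030 × 4050 × 143 = 5.97×10^8 J/(m^2 K).
ω = 2π / 3.15×10^7 s = 1.99×10^-7 s⁻¹.
Phase lag φ = arctan(Cω/λ) = arctan(119/33.5) = 1.30 rad.
Time lag = φ / ω = 1.30 / 1.99×10^-7 = 6.51×10^6 s = 75.3 days.

75 days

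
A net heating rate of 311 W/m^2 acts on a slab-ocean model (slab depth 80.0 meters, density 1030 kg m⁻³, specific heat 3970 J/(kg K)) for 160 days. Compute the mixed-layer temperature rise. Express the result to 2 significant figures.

Areal heat capacity C = ρ c_p D = 1030 × 3970 × 80.0 = 3.27×10^8 J/(m^2 K).
Net heat input Q = F Δt = 311 × (160 days × 86400 s/day) = 4.30×10^9 J/m².
ΔT = Q / C = 4.30×10^9 / 3.27×10^8 = 13.1 K.

13 K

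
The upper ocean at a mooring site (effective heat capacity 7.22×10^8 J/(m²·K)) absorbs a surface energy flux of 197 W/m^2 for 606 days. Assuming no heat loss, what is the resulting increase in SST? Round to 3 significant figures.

Areal heat capacity C = 7.22×10^8 J/(m²·K) (given).
Net heat input Q = F Δt = 197 × (606 days × 86400 s/day) = 1.03×10^10 J/m².
ΔT = Q / C = 1.03×10^10 / 7.22×10^8 = 14.3 K.

14.3 K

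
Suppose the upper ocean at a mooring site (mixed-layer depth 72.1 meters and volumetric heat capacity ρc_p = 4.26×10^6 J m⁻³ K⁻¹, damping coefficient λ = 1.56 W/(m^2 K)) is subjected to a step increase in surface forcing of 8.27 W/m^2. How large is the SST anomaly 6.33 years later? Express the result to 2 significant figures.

3.4 K

Areal heat capacity C = ρc_p × D = 4.26×10^6 × 72.1 = 3.07×10^8 J/(m^2 K).
τ = C / λ = 3.07×10^8 / 1.56 = 1.97×10^8 s.
Equilibrium anomaly ΔT_eq = F / λ = 8.27 / 1.56 = 5.30 K.
t = 6.33 years = 2.00×10^8 s, so t/τ = 1.01.
ΔT(t) = ΔT_eq (1 − e^(−t/τ)) = 5.30 × (1 − e^−1.01) = 3.38 K.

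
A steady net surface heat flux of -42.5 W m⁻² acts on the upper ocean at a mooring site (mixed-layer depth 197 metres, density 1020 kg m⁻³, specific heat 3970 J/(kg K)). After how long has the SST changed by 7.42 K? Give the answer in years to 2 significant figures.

4.4 years

Areal heat capacity C = ρ c_p D = 1020 × 3970 × 197 = 7.98×10^8 J/(m²·K).
Time required: Δt = C ΔT / F = 7.98×10^8 × -7.42 / -42.5 = 1.39×10^8 s.
In years: 1.39×10^8 s / (3.156×10^7 s/year) = 4.41 years.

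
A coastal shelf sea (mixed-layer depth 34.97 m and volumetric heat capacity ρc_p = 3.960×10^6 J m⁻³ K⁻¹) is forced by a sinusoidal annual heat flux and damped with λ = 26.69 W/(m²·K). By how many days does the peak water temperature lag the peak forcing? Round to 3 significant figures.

Areal heat capacity C = ρc_p × D = 3.960×10^6 × 34.97 = 1.38×10^8 J/(m^2 K).
ω = 2π / 3.15×10^7 s = 1.99×10^-7 s⁻¹.
Phase lag φ = arctan(Cω/λ) = arctan(27.6/26.69) = 0.802 rad.
Time lag = φ / ω = 0.802 / 1.99×10^-7 = 4.03×10^6 s = 46.6 days.

46.6 days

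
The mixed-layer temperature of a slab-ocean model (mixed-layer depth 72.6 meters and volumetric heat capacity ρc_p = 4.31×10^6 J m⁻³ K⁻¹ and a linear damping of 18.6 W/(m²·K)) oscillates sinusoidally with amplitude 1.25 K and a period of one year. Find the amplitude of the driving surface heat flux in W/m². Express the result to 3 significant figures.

81.3

Areal heat capacity C = ρc_p × D = 4.31×10^6 × 72.6 = 3.13×10^8 J/(m²·K).
ω = 2π / 3.15×10^7 s = 1.99×10^-7 s⁻¹.
√((Cω)² + λ²) = √((62.3)² + 18.6²) = 65.1 W/(m²·K).
F₀ = A × √((Cω)²+λ²) = 1.25 × 65.1 = 81.3 W/m².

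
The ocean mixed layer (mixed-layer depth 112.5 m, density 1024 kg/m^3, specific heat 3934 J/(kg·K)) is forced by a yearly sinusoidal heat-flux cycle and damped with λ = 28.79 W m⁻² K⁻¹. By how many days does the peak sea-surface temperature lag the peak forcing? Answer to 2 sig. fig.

73 days

Areal heat capacity C = ρ c_p D = 1024 × 3934 × 112.5 = 4.53×10^8 J/(m^2 K).
ω = 2π / 3.15×10^7 s = 1.99×10^-7 s⁻¹.
Phase lag φ = arctan(Cω/λ) = arctan(90.3/28.79) = 1.26 rad.
Time lag = φ / ω = 1.26 / 1.99×10^-7 = 6.33×10^6 s = 73.3 days.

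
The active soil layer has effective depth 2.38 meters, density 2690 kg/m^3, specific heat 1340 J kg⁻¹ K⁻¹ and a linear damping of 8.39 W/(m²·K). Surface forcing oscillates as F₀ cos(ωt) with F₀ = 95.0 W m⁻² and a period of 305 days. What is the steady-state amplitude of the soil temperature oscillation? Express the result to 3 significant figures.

Areal heat capacity C = ρ c_p D = 2690 × 1340 × 2.38 = 8.58×10^6 J/(m²·K).
Angular frequency ω = 2π / T = 2π / 2.64×10^7 s = 2.38×10^-7 s⁻¹.
√((Cω)² + λ²) = √((2.05)² + 8.39²) = 8.64 W/(m²·K).
Amplitude A = F₀ / √((Cω)²+λ²) = 95.0 / 8.64 = 11.0 K.

11.0 K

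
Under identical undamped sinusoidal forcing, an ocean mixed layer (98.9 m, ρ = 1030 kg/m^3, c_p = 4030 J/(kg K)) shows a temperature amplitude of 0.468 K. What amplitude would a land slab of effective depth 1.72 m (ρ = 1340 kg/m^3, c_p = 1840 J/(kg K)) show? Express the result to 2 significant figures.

C_ocean = 4.11×10^8 J/(m²·K); C_land = 4.24×10^6 J/(m²·K).
A ∝ 1/C ⇒ A_land = A_ocean × C_ocean/C_land = 0.468 × 96.8 = 45.3 K.

45 K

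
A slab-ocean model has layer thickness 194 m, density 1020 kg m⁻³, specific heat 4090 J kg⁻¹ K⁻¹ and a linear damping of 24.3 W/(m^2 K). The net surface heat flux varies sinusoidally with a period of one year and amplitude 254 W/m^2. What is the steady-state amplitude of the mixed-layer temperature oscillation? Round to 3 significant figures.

Areal heat capacity C = ρ c_p D = 1020 × 4090 × 194 = 8.09×10^8 J m⁻² K⁻¹.
Angular frequency ω = 2π / T = 2π / 3.15×10^7 s = 1.99×10^-7 s⁻¹.
√((Cω)² + λ²) = √((161)² + 24.3²) = 163 W/(m²·K).
Amplitude A = F₀ / √((Cω)²+λ²) = 254 / 163 = 1.56 K.

1.56 K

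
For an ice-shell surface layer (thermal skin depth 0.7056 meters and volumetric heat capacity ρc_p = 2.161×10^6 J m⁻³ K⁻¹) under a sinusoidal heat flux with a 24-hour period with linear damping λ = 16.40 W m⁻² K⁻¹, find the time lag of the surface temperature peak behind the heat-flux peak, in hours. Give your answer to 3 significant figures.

Areal heat capacity C = ρc_p × D = 2.161×10^6 × 0.7056 = 1.52×10^6 J m⁻² K⁻¹.
ω = 2π / 86400 s = 7.27×10^-5 s⁻¹.
Phase lag φ = arctan(Cω/λ) = arctan(111/16.40) = 1.42 rad.
Time lag = φ / ω = 1.42 / 7.27×10^-5 = 19600 s = 5.44 hours.

5.44 hours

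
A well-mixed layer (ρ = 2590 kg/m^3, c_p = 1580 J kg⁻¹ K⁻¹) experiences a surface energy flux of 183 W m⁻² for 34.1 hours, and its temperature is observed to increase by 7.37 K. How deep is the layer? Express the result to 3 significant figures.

Heat input Q = F Δt = 183 × 1.23×10^5 s = 2.25×10^7 J/m².
Required areal heat capacity C = Q / ΔT = 3.05×10^6 J/(m²·K).
Depth D = C / (ρ c_p) = 3.05×10^6 / (2590 × 1580) = 0.745 m.

0.745 m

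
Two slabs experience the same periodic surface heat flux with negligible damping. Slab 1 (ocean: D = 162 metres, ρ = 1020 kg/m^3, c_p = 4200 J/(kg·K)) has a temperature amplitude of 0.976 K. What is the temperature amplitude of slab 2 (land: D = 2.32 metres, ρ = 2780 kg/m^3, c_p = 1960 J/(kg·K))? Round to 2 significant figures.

C_ocean = 6.94×10^8 J/(m²·K); C_land = 1.26×10^7 J/(m²·K).
A ∝ 1/C ⇒ A_land = A_ocean × C_ocean/C_land = 0.976 × 54.9 = 53.6 K.

54 K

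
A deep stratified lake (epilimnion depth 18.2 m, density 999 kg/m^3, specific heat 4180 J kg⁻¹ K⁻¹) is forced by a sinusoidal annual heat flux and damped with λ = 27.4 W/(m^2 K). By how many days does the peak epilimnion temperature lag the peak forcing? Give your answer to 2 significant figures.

Areal heat capacity C = ρ c_p D = 999 × 4180 × 18.2 = 7.60×10^7 J/(m^2 K).
ω = 2π / 3.15×10^7 s = 1.99×10^-7 s⁻¹.
Phase lag φ = arctan(Cω/λ) = arctan(15.1/27.4) = 0.505 rad.
Time lag = φ / ω = 0.505 / 1.99×10^-7 = 2.53×10^6 s = 29.3 days.

29 days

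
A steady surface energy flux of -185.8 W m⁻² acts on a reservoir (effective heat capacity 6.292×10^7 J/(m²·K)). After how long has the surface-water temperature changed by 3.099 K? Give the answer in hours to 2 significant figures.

290 hours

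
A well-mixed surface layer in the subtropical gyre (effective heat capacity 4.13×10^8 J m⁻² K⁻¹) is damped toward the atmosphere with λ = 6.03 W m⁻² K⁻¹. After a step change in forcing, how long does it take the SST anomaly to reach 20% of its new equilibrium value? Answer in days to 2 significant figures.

Areal heat capacity C = 4.13×10^8 J m⁻² K⁻¹ (given).
τ = C / λ = 4.13×10^8 / 6.03 = 6.85×10^7 s.
Fraction reached: 1 − e^(−t/τ) = 0.20 ⇒ t = −τ ln(1 − 0.20) = τ × 0.223.
t = 1.53×10^7 s = 177 days.

180 days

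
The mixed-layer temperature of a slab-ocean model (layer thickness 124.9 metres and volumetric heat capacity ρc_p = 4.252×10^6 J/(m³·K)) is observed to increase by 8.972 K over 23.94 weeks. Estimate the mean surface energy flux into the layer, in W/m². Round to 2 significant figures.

Areal heat capacity C = ρc_p × D = 4.252×10^6 × 124.9 = 5.31×10^8 J m⁻² K⁻¹.
Required heat per unit area: Q = C ΔT = 5.31×10^8 × 8.972 = 4.76×10^9 J/m².
Flux F = Q / Δt = 4.76×10^9 / 1.45×10^7 s = 329 W/m².

330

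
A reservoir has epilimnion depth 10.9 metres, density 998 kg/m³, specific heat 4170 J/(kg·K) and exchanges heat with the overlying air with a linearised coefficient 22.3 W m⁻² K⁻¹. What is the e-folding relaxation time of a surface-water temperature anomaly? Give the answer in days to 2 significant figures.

Areal heat capacity C = ρ c_p D = 998 × 4170 × 10.9 = 4.54×10^7 J m⁻² K⁻¹.
Relaxation time τ = C / λ = 4.54×10^7 / 22.3 = 2.03×10^6 s.
In days: 2.03×10^6 s / (86400 s/day) = 23.5 days.

24 days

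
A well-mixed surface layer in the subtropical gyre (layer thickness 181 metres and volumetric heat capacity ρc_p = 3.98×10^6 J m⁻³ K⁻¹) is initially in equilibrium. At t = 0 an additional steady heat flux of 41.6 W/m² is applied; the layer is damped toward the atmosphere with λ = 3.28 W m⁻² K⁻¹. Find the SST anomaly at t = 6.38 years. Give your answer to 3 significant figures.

7.61 K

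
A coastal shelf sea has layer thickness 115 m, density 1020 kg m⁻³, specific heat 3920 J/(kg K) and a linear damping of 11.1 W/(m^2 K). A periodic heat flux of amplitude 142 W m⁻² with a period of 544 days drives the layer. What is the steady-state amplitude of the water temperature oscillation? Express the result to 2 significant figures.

Areal heat capacity C = ρ c_p D = 1020 × 3920 × 115 = 4.60×10^8 J m⁻² K⁻¹.
Angular frequency ω = 2π / T = 2π / 4.70×10^7 s = 1.34×10^-7 s⁻¹.
√((Cω)² + λ²) = √((61.5)² + 11.1²) = 62.5 W/(m²·K).
Amplitude A = F₀ / √((Cω)²+λ²) = 142 / 62.5 = 2.27 K.

2.3 K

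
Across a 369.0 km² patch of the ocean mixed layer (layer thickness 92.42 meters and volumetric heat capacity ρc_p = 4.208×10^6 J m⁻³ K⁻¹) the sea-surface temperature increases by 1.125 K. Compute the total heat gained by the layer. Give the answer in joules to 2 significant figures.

1.6×10^17 J

Areal heat capacity C = ρc_p × D = 4.208×10^6 × 92.42 = 3.89×10^8 J/(m^2 K).
Heat per unit area: q = C ΔT = 3.89×10^8 × 1.125 = 4.38×10^8 J/m².
Total heat: Q = q × A = 4.38×10^8 × (369.0 × 10⁶ m²) = 1.61×10^17 J.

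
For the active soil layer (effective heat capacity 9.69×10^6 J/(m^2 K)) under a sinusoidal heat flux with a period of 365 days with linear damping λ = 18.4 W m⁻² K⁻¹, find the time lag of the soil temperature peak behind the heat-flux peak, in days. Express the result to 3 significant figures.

6.07 days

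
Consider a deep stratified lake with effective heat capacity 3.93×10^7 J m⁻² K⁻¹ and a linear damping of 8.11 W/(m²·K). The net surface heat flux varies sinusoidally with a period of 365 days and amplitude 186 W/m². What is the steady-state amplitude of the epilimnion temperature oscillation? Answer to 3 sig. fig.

16.5 K

Areal heat capacity C = 3.93×10^7 J m⁻² K⁻¹ (given).
Angular frequency ω = 2π / T = 2π / 3.15×10^7 s = 1.99×10^-7 s⁻¹.
√((Cω)² + λ²) = √((7.83)² + 8.11²) = 11.3 W/(m²·K).
Amplitude A = F₀ / √((Cω)²+λ²) = 186 / 11.3 = 16.5 K.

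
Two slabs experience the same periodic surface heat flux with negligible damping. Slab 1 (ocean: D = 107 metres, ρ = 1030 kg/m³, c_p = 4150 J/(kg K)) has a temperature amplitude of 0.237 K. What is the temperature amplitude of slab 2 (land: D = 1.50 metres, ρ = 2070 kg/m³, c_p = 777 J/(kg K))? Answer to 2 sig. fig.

45 K

C_ocean = 4.57×10^8 J/(m²·K); C_land = 2.41×10^6 J/(m²·K).
A ∝ 1/C ⇒ A_land = A_ocean × C_ocean/C_land = 0.237 × 190 = 44.9 K.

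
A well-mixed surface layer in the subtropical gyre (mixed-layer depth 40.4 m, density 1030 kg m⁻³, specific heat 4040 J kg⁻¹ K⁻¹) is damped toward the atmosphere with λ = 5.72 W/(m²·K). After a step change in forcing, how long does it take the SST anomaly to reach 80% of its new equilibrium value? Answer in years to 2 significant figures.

Areal heat capacity C = ρ c_p D = 1030 × 4040 × 40.4 = 1.68×10^8 J/(m^2 K).
τ = C / λ = 1.68×10^8 / 5.72 = 2.94×10^7 s.
Fraction reached: 1 − e^(−t/τ) = 0.80 ⇒ t = −τ ln(1 − 0.80) = τ × 1.61.
t = 4.73×10^7 s = 1.50 years.

1.5 years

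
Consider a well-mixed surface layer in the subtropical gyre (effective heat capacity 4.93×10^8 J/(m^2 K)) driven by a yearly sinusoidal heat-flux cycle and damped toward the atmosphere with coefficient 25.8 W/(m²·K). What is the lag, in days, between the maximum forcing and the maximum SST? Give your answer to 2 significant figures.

76 days

Areal heat capacity C = 4.93×10^8 J/(m^2 K) (given).
ω = 2π / 3.15×10^7 s = 1.99×10^-7 s⁻¹.
Phase lag φ = arctan(Cω/λ) = arctan(98.2/25.8) = 1.31 rad.
Time lag = φ / ω = 1.31 / 1.99×10^-7 = 6.59×10^6 s = 76.3 days.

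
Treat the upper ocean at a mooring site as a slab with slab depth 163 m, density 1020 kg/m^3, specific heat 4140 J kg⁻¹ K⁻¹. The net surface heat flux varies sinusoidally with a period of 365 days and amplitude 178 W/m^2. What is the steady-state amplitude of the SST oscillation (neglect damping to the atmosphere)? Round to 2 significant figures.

Areal heat capacity C = ρ c_p D = 1020 × 4140 × 163 = 6.88×10^8 J m⁻² K⁻¹.
Angular frequency ω = 2π / T = 2π / 3.15×10^7 s = 1.99×10^-7 s⁻¹.
Cω = 6.88×10^8 × 1.99×10^-7 = 137 W/(m²·K).
Amplitude A = F₀ / (Cω) = 178 / 137 = 1.30 K.

1.3 K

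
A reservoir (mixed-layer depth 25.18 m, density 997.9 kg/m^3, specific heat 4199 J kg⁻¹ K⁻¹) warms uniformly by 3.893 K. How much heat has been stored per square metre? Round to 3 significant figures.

Areal heat capacity C = ρ c_p D = 997.9 × 4199 × 25.18 = 1.06×10^8 J/(m^2 K).
ΔQ = C ΔT = 1.06×10^8 × 3.893 = 4.11×10^8 J/m².

4.11×10^8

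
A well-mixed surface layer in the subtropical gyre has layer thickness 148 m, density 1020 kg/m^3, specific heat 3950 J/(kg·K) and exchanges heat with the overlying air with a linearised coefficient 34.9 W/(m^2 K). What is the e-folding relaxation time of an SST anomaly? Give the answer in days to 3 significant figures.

198 days

Areal heat capacity C = ρ c_p D = 1020 × 3950 × 148 = 5.96×10^8 J/(m^2 K).
Relaxation time τ = C / λ = 5.96×10^8 / 34.9 = 1.71×10^7 s.
In days: 1.71×10^7 s / (86400 s/day) = 198 days.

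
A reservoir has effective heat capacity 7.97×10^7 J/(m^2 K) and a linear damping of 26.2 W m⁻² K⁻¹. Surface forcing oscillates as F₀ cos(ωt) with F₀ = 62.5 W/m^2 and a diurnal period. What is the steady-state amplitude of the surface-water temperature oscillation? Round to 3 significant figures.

Areal heat capacity C = 7.97×10^7 J/(m^2 K) (given).
Angular frequency ω = 2π / T = 2π / 86400 s = 7.27×10^-5 s⁻¹.
√((Cω)² + λ²) = √((5800)² + 26.2²) = 5800 W/(m²·K).
Amplitude A = F₀ / √((Cω)²+λ²) = 62.5 / 5800 = 0.0108 K.

0.0108 K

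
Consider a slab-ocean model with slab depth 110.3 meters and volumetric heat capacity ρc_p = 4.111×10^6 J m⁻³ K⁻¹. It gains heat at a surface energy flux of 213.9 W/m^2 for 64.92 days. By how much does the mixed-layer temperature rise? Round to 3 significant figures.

Areal heat capacity C = ρc_p × D = 4.111×10^6 × 110.3 = 4.53×10^8 J/(m²·K).
Net heat input Q = F Δt = 213.9 × (64.92 days × 86400 s/day) = 1.20×10^9 J/m².
ΔT = Q / C = 1.20×10^9 / 4.53×10^8 = 2.65 K.

2.65 K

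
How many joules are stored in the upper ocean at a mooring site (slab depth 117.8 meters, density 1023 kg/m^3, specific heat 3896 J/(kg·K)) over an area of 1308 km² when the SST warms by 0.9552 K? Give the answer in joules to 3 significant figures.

Areal heat capacity C = ρ c_p D = 1023 × 3896 × 117.8 = 4.70×10^8 J m⁻² K⁻¹.
Heat per unit area: q = C ΔT = 4.70×10^8 × 0.9552 = 4.48×10^8 J/m².
Total heat: Q = q × A = 4.48×10^8 × (1308 × 10⁶ m²) = 5.87×10^17 J.

5.87×10^17 J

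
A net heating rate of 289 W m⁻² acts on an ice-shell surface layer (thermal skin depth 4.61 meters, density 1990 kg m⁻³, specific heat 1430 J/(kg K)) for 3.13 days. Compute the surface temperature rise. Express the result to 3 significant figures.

5.96 K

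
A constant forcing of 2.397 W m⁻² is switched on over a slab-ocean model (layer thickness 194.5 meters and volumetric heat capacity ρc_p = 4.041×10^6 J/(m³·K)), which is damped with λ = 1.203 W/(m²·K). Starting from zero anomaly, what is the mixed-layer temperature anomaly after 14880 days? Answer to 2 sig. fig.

Areal heat capacity C = ρc_p × D = 4.041×10^6 × 194.5 = 7.86×10^8 J/(m^2 K).
τ = C / λ = 7.86×10^8 / 1.203 = 6.53×10^8 s.
Equilibrium anomaly ΔT_eq = F / λ = 2.397 / 1.203 = 1.99 K.
t = 14880 days = 1.29×10^9 s, so t/τ = 1.97.
ΔT(t) = ΔT_eq (1 − e^(−t/τ)) = 1.99 × (1 − e^−1.97) = 1.71 K.

1.7 K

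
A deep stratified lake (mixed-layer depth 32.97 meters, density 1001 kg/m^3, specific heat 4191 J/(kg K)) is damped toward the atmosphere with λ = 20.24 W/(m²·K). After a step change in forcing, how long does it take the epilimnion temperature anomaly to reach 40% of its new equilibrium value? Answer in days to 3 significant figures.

Areal heat capacity C = ρ c_p D = 1001 × 4191 × 32.97 = 1.38×10^8 J/(m^2 K).
τ = C / λ = 1.38×10^8 / 20.24 = 6.83×10^6 s.
Fraction reached: 1 − e^(−t/τ) = 0.40 ⇒ t = −τ ln(1 − 0.40) = τ × 0.511.
t = 3.49×10^6 s = 40.4 days.

40.4 days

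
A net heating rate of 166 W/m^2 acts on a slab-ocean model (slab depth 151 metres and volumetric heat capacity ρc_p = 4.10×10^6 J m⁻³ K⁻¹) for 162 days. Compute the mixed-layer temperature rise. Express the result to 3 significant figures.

Areal heat capacity C = ρc_p × D = 4.10×10^6 × 151 = 6.19×10^8 J m⁻² K⁻¹.
Net heat input Q = F Δt = 166 × (162 days × 86400 s/day) = 2.32×10^9 J/m².
ΔT = Q / C = 2.32×10^9 / 6.19×10^8 = 3.75 K.

3.75 K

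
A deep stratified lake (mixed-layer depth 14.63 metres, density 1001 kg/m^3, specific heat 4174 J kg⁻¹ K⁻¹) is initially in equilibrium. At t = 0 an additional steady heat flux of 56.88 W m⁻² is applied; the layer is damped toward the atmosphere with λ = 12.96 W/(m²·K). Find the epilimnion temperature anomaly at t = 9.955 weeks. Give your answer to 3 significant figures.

3.16 K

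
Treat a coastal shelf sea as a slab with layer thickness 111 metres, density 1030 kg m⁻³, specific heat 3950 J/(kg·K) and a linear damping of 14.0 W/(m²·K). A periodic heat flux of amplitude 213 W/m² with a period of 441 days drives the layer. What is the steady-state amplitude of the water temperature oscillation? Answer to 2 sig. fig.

2.8 K

Areal heat capacity C = ρ c_p D = 1030 × 3950 × 111 = 4.52×10^8 J/(m^2 K).
Angular frequency ω = 2π / T = 2π / 3.81×10^7 s = 1.65×10^-7 s⁻¹.
√((Cω)² + λ²) = √((74.5)² + 14.0²) = 75.8 W/(m²·K).
Amplitude A = F₀ / √((Cω)²+λ²) = 213 / 75.8 = 2.81 K.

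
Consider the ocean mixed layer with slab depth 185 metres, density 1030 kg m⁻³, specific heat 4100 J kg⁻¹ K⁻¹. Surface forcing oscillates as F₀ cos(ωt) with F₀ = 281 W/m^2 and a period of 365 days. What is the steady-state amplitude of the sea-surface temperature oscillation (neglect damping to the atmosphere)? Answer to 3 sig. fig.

1.81 K

Areal heat capacity C = ρ c_p D = 1030 × 4100 × 185 = 7.81×10^8 J/(m²·K).
Angular frequency ω = 2π / T = 2π / 3.15×10^7 s = 1.99×10^-7 s⁻¹.
Cω = 7.81×10^8 × 1.99×10^-7 = 156 W/(m²·K).
Amplitude A = F₀ / (Cω) = 281 / 156 = 1.81 K.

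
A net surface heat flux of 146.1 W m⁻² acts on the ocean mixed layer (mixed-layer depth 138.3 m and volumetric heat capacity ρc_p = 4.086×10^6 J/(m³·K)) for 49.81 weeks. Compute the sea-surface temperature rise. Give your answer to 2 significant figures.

Areal heat capacity C = ρc_p × D = 4.086×10^6 × 138.3 = 5.65×10^8 J m⁻² K⁻¹.
Net heat input Q = F Δt = 146.1 × (49.81 weeks × 6.048×10^5 s/week) = 4.40×10^9 J/m².
ΔT = Q / C = 4.40×10^9 / 5.65×10^8 = 7.79 K.

7.8 K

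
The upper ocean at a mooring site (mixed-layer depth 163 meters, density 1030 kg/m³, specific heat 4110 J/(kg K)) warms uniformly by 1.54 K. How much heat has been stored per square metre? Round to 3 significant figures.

1.06×10^9

Areal heat capacity C = ρ c_p D = 1030 × 4110 × 163 = 6.90×10^8 J/(m^2 K).
ΔQ = C ΔT = 6.90×10^8 × 1.54 = 1.06×10^9 J/m².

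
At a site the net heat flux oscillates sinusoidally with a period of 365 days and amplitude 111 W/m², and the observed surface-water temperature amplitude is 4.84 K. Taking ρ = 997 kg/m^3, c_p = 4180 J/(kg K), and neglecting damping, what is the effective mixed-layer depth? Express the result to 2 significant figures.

ω = 2π / 3.15×10^7 s = 1.99×10^-7 s⁻¹.
Required C = F₀ / (A ω) = 111 / (4.84 × 1.99×10^-7) = 1.15×10^8 J/(m²·K).
D = C / (ρ c_p) = 1.15×10^8 / (997 × 4180) = 27.6 m.

28 m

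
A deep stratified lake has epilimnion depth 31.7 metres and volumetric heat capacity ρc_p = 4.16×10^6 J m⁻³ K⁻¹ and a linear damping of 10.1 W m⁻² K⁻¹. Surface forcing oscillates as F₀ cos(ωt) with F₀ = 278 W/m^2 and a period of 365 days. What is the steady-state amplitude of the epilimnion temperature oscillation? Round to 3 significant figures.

9.88 K

Areal heat capacity C = ρc_p × D = 4.16×10^6 × 31.7 = 1.32×10^8 J m⁻² K⁻¹.
Angular frequency ω = 2π / T = 2π / 3.15×10^7 s = 1.99×10^-7 s⁻¹.
√((Cω)² + λ²) = √((26.3)² + 10.1²) = 28.1 W/(m²·K).
Amplitude A = F₀ / √((Cω)²+λ²) = 278 / 28.1 = 9.88 K.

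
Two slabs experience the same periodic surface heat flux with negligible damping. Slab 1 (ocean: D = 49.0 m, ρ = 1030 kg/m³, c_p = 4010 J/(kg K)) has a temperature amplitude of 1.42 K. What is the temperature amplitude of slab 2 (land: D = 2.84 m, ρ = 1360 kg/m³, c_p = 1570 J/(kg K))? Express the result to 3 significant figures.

47.4 K

C_ocean = 2.02×10^8 J/(m²·K); C_land = 6.06×10^6 J/(m²·K).
A ∝ 1/C ⇒ A_land = A_ocean × C_ocean/C_land = 1.42 × 33.4 = 47.4 K.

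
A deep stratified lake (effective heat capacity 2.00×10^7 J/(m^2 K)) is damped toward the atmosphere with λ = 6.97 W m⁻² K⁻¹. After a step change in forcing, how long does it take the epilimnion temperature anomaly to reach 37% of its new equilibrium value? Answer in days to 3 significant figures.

15.3 days

Areal heat capacity C = 2.00×10^7 J/(m^2 K) (given).
τ = C / λ = 2.00×10^7 / 6.97 = 2.87×10^6 s.
Fraction reached: 1 − e^(−t/τ) = 0.37 ⇒ t = −τ ln(1 − 0.37) = τ × 0.462.
t = 1.33×10^6 s = 15.3 days.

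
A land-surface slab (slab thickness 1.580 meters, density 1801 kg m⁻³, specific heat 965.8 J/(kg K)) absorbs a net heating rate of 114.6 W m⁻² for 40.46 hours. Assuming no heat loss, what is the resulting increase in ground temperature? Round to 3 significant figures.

6.07 K

Areal heat capacity C = ρ c_p D = 1801 × 965.8 × 1.580 = 2.75×10^6 J/(m²·K).
Net heat input Q = F Δt = 114.6 × (40.46 hours × 3600 s/hour) = 1.67×10^7 J/m².
ΔT = Q / C = 1.67×10^7 / 2.75×10^6 = 6.07 K.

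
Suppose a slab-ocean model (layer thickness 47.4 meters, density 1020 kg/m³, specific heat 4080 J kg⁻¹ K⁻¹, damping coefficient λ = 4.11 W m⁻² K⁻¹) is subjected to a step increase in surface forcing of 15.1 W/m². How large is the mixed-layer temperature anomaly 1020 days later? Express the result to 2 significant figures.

3.1 K

Areal heat capacity C = ρ c_p D = 1020 × 4080 × 47.4 = 1.97×10^8 J/(m²·K).
τ = C / λ = 1.97×10^8 / 4.11 = 4.80×10^7 s.
Equilibrium anomaly ΔT_eq = F / λ = 15.1 / 4.11 = 3.67 K.
t = 1020 days = 8.81×10^7 s, so t/τ = 1.84.
ΔT(t) = ΔT_eq (1 − e^(−t/τ)) = 3.67 × (1 − e^−1.84) = 3.09 K.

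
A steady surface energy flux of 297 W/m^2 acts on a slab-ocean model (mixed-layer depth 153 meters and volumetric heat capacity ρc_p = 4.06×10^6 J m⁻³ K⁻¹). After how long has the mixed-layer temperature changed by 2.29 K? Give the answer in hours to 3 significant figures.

Areal heat capacity C = ρc_p × D = 4.06×10^6 × 153 = 6.21×10^8 J/(m^2 K).
Time required: Δt = C ΔT / F = 6.21×10^8 × 2.29 / 297 = 4.79×10^6 s.
In hours: 4.79×10^6 s / (3600 s/hour) = 1330 hours.

1330 hours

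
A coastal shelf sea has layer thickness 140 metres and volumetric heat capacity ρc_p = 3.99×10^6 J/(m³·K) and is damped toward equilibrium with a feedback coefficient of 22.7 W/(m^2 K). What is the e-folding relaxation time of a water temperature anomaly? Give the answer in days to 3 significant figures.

285 days

Areal heat capacity C = ρc_p × D = 3.99×10^6 × 140 = 5.59×10^8 J/(m^2 K).
Relaxation time τ = C / λ = 5.59×10^8 / 22.7 = 2.46×10^7 s.
In days: 2.46×10^7 s / (86400 s/day) = 285 days.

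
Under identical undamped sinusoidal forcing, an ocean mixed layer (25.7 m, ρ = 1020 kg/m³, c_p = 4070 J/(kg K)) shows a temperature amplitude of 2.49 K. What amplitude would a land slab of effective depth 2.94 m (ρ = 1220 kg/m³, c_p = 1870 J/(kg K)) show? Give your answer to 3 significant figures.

C_ocean = 1.07×10^8 J/(m²·K); C_land = 6.71×10^6 J/(m²·K).
A ∝ 1/C ⇒ A_land = A_ocean × C_ocean/C_land = 2.49 × 15.9 = 39.6 K.

39.6 K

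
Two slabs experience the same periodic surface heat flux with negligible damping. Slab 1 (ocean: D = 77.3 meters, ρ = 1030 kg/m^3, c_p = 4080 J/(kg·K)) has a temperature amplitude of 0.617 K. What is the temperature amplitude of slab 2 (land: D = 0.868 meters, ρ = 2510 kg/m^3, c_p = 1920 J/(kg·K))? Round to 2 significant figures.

48 K

C_ocean = 3.25×10^8 J/(m²·K); C_land = 4.18×10^6 J/(m²·K).
A ∝ 1/C ⇒ A_land = A_ocean × C_ocean/C_land = 0.617 × 77.7 = 47.9 K.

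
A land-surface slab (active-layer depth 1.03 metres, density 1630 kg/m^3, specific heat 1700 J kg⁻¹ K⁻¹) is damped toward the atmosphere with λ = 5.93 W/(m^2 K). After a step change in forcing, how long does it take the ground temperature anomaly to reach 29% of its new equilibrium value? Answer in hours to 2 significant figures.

Areal heat capacity C = ρ c_p D = 1630 × 1700 × 1.03 = 2.85×10^6 J/(m²·K).
τ = C / λ = 2.85×10^6 / 5.93 = 4.81×10^5 s.
Fraction reached: 1 − e^(−t/τ) = 0.29 ⇒ t = −τ ln(1 − 0.29) = τ × 0.342.
t = 1.65×10^5 s = 45.8 hours.

46 hours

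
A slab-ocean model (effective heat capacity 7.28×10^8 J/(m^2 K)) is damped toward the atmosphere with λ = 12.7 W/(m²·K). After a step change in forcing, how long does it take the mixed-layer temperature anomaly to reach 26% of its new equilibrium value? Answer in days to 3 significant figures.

Areal heat capacity C = 7.28×10^8 J/(m^2 K) (given).
τ = C / λ = 7.28×10^8 / 12.7 = 5.73×10^7 s.
Fraction reached: 1 − e^(−t/τ) = 0.26 ⇒ t = −τ ln(1 − 0.26) = τ × 0.301.
t = 1.73×10^7 s = 200 days.

200 days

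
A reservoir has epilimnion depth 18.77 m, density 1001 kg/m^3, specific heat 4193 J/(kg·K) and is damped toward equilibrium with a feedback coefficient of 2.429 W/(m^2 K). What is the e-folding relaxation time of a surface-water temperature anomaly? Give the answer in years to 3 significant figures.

Areal heat capacity C = ρ c_p D = 1001 × 4193 × 18.77 = 7.88×10^7 J/(m^2 K).
Relaxation time τ = C / λ = 7.88×10^7 / 2.429 = 3.24×10^7 s.
In years: 3.24×10^7 s / (3.156×10^7 s/year) = 1.03 years.

1.03 years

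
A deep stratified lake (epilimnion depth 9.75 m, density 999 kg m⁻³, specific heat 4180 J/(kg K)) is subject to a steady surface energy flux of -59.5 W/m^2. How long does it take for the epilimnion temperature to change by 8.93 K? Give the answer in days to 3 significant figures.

70.7 days

Areal heat capacity C = ρ c_p D = 999 × 4180 × 9.75 = 4.07×10^7 J m⁻² K⁻¹.
Time required: Δt = C ΔT / F = 4.07×10^7 × -8.93 / -59.5 = 6.11×10^6 s.
In days: 6.11×10^6 s / (86400 s/day) = 70.7 days.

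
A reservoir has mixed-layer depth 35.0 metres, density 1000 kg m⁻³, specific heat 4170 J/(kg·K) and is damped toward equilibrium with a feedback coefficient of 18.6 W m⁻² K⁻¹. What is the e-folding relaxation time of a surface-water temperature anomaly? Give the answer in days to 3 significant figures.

90.8 days

Areal heat capacity C = ρ c_p D = 1000 × 4170 × 35.0 = 1.46×10^8 J/(m^2 K).
Relaxation time τ = C / λ = 1.46×10^8 / 18.6 = 7.85×10^6 s.
In days: 7.85×10^6 s / (86400 s/day) = 90.8 days.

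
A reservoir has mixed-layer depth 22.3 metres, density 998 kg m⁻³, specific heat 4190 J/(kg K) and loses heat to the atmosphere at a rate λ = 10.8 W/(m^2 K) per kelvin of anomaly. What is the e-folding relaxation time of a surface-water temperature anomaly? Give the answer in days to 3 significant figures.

99.9 days

Areal heat capacity C = ρ c_p D = 998 × 4190 × 22.3 = 9.33×10^7 J/(m²·K).
Relaxation time τ = C / λ = 9.33×10^7 / 10.8 = 8.63×10^6 s.
In days: 8.63×10^6 s / (86400 s/day) = 99.9 days.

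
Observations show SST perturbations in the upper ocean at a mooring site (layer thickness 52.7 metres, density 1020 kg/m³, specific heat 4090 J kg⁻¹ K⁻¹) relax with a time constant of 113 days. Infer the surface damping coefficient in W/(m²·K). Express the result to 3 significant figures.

22.5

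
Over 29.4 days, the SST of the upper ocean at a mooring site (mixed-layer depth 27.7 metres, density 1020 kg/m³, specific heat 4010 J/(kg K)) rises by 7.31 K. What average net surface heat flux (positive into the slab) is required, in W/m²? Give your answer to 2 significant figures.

Areal heat capacity C = ρ c_p D = 1020 × 4010 × 27.7 = 1.13×10^8 J/(m^2 K).
Required heat per unit area: Q = C ΔT = 1.13×10^8 × 7.31 = 8.28×10^8 J/m².
Flux F = Q / Δt = 8.28×10^8 / 2.54×10^6 s = 326 W/m².

330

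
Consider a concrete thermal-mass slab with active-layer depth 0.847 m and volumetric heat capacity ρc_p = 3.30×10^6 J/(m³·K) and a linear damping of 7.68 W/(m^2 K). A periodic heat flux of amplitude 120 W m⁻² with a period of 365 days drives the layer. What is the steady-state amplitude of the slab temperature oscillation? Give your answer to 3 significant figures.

Areal heat capacity C = ρc_p × D = 3.30×10^6 × 0.847 = 2.80×10^6 J m⁻² K⁻¹.
Angular frequency ω = 2π / T = 2π / 3.15×10^7 s = 1.99×10^-7 s⁻¹.
√((Cω)² + λ²) = √((0.557)² + 7.68²) = 7.70 W/(m²·K).
Amplitude A = F₀ / √((Cω)²+λ²) = 120 / 7.70 = 15.6 K.

15.6 K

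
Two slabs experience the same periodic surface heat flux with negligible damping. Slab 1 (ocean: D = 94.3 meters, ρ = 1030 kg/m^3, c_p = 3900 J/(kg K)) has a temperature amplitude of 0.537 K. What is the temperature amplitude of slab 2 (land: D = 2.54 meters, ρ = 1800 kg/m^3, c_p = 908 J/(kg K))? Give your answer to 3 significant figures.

49.0 K

C_ocean = 3.79×10^8 J/(m²·K); C_land = 4.15×10^6 J/(m²·K).
A ∝ 1/C ⇒ A_land = A_ocean × C_ocean/C_land = 0.537 × 91.2 = 49.0 K.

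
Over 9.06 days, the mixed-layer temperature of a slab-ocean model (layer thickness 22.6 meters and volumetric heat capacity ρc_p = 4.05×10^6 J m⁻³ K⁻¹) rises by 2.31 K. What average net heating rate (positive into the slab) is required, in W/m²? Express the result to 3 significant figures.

270

Areal heat capacity C = ρc_p × D = 4.05×10^6 × 22.6 = 9.15×10^7 J/(m²·K).
Required heat per unit area: Q = C ΔT = 9.15×10^7 × 2.31 = 2.11×10^8 J/m².
Flux F = Q / Δt = 2.11×10^8 / 7.83×10^5 s = 270 W/m².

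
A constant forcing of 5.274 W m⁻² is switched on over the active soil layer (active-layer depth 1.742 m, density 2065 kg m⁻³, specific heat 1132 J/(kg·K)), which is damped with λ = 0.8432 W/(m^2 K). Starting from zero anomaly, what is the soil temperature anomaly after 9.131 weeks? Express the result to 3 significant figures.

4.26 K

Areal heat capacity C = ρ c_p D = 2065 × 1132 × 1.742 = 4.07×10^6 J m⁻² K⁻¹.
τ = C / λ = 4.07×10^6 / 0.8432 = 4.83×10^6 s.
Equilibrium anomaly ΔT_eq = F / λ = 5.274 / 0.8432 = 6.25 K.
t = 9.131 weeks = 5.52×10^6 s, so t/τ = 1.14.
ΔT(t) = ΔT_eq (1 − e^(−t/τ)) = 6.25 × (1 − e^−1.14) = 4.26 K.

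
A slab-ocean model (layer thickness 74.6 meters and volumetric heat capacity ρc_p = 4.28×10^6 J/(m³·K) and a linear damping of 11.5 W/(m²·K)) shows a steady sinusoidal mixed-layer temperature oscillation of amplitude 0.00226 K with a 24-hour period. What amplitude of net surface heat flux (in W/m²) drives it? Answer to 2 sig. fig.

52

Areal heat capacity C = ρc_p × D = 4.28×10^6 × 74.6 = 3.19×10^8 J/(m^2 K).
ω = 2π / 86400 s = 7.27×10^-5 s⁻¹.
√((Cω)² + λ²) = √((23200)² + 11.5²) = 23200 W/(m²·K).
F₀ = A × √((Cω)²+λ²) = 0.00226 × 23200 = 52.5 W/m².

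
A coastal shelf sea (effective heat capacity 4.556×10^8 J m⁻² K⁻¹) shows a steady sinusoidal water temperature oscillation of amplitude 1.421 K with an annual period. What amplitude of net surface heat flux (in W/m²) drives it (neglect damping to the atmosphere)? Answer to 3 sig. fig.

129

Areal heat capacity C = 4.556×10^8 J m⁻² K⁻¹ (given).
ω = 2π / 3.15×10^7 s = 1.99×10^-7 s⁻¹.
Cω = 4.56×10^8 × 1.99×10^-7 = 90.8 W/(m²·K).
F₀ = A × Cω = 1.421 × 90.8 = 129 W/m².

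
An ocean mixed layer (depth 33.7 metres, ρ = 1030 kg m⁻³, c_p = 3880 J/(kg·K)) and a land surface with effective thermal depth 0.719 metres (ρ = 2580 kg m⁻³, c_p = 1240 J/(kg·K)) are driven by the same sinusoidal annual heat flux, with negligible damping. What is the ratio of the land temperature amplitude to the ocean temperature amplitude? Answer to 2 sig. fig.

C_ocean = 1030 × 3880 × 33.7 = 1.35×10^8 J/(m²·K).
C_land = 2580 × 1240 × 0.719 = 2.30×10^6 J/(m²·K).
Undamped amplitude ∝ 1/C, so A_land/A_ocean = C_ocean/C_land = 58.6.

59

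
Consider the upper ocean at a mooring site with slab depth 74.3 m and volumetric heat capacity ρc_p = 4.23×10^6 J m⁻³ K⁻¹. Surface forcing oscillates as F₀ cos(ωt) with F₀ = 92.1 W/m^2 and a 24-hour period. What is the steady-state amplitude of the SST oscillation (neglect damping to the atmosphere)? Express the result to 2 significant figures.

0.0040 K

Areal heat capacity C = ρc_p × D = 4.23×10^6 × 74.3 = 3.14×10^8 J/(m²·K).
Angular frequency ω = 2π / T = 2π / 86400 s = 7.27×10^-5 s⁻¹.
Cω = 3.14×10^8 × 7.27×10^-5 = 22900 W/(m²·K).
Amplitude A = F₀ / (Cω) = 92.1 / 22900 = 0.00403 K.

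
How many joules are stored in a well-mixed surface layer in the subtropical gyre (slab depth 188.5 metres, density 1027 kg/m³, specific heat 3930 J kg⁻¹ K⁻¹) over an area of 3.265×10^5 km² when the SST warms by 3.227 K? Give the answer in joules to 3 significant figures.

8.02×10^20 J

Areal heat capacity C = ρ c_p D = 1027 × 3930 × 188.5 = 7.61×10^8 J/(m^2 K).
Heat per unit area: q = C ΔT = 7.61×10^8 × 3.227 = 2.46×10^9 J/m².
Total heat: Q = q × A = 2.46×10^9 × (3.265×10^5 × 10⁶ m²) = 8.02×10^20 J.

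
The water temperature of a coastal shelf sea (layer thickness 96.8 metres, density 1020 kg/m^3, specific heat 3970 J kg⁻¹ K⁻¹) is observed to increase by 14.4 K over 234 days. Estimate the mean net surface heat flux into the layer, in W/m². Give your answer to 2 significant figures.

280

Areal heat capacity C = ρ c_p D = 1020 × 3970 × 96.8 = 3.92×10^8 J m⁻² K⁻¹.
Required heat per unit area: Q = C ΔT = 3.92×10^8 × 14.4 = 5.64×10^9 J/m².
Flux F = Q / Δt = 5.64×10^9 / 2.02×10^7 s = 279 W/m².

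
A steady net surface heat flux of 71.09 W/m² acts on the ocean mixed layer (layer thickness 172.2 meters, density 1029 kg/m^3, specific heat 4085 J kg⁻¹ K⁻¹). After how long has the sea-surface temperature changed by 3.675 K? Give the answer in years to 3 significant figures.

1.19 years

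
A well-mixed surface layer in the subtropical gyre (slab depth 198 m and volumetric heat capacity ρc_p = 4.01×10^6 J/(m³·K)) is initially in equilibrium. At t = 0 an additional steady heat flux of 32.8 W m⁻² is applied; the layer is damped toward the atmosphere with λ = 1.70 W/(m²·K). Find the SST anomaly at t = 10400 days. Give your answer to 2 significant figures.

16 K

Areal heat capacity C = ρc_p × D = 4.01×10^6 × 198 = 7.94×10^8 J/(m²·K).
τ = C / λ = 7.94×10^8 / 1.70 = 4.67×10^8 s.
Equilibrium anomaly ΔT_eq = F / λ = 32.8 / 1.70 = 19.3 K.
t = 10400 days = 8.99×10^8 s, so t/τ = 1.92.
ΔT(t) = ΔT_eq (1 − e^(−t/τ)) = 19.3 × (1 − e^−1.92) = 16.5 K.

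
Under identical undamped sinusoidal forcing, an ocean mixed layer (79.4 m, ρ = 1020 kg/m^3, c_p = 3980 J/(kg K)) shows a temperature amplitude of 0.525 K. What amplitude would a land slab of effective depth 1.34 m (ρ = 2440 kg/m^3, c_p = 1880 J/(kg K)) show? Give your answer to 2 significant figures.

28 K

C_ocean = 3.22×10^8 J/(m²·K); C_land = 6.15×10^6 J/(m²·K).
A ∝ 1/C ⇒ A_land = A_ocean × C_ocean/C_land = 0.525 × 52.4 = 27.5 K.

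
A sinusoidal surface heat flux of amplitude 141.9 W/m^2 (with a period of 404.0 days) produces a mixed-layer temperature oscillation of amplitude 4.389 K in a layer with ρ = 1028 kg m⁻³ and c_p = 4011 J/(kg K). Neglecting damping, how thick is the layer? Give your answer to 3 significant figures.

ω = 2π / 3.49×10^7 s = 1.80×10^-7 s⁻¹.
Required C = F₀ / (A ω) = 141.9 / (4.389 × 1.80×10^-7) = 1.80×10^8 J/(m²·K).
D = C / (ρ c_p) = 1.80×10^8 / (1028 × 4011) = 43.6 m.

43.6 m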